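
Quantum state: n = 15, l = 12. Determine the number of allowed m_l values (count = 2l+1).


m_l ranges from -l to +l in integer steps
So m_l goes from -12 to +12
Count = 2l + 1 = 2*12 + 1
= 25

25


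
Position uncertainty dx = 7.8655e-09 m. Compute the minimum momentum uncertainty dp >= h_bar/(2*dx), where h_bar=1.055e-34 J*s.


dp = h_bar / (2 * dx)
= 1.055e-34 / (2 * 7.8655e-09)
= 1.055e-34 / 1.5731e-08
= 6.7065e-27 kg*m/s

6.7065e-27


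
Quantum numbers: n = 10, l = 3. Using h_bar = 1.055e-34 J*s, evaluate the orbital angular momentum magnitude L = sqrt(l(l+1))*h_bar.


L = sqrt(l*(l+1)) * h_bar
= sqrt(3 * 4) * 1.055e-34
= sqrt(12) * 1.055e-34
= 3.4641 * 1.055e-34
= 3.6546e-34 J*s

3.6546e-34


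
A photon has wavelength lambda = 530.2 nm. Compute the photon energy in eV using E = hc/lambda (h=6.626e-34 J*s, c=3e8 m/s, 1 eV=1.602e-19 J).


E = hc / lambda
= (6.626e-34)(3e8) / (530.2e-9)
= 1.9878e-25 / 5.3020e-07
= 3.7492e-19 J
Converting to eV: 3.7492e-19 / 1.602e-19
= 2.3403 eV

2.3403


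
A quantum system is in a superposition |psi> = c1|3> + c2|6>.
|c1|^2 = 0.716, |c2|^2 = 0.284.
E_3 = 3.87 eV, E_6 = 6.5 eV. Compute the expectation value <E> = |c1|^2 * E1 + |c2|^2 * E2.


<E> = |c1|^2 * E1 + |c2|^2 * E2
= 0.716 * 3.87 + 0.284 * 6.5
= 2.7709 + 1.846
= 4.6169 eV

4.6169


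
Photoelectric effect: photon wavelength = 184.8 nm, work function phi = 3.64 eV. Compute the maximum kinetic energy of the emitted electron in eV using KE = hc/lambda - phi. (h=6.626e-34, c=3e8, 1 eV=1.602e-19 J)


E_photon = hc / lambda
= (6.626e-34)(3e8) / (184.8e-9)
= 1.0756e-18 J
= 6.7144 eV
KE = E_photon - phi
= 6.7144 - 3.64
= 3.0744 eV

3.0744


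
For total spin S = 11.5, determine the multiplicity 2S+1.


Spin multiplicity = 2S + 1
= 2 * 11.5 + 1
= 23.0 + 1
= 24

24


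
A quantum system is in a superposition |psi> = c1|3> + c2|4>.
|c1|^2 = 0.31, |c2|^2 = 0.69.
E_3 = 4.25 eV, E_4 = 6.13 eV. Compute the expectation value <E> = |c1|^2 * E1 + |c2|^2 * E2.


<E> = |c1|^2 * E1 + |c2|^2 * E2
= 0.31 * 4.25 + 0.69 * 6.13
= 1.3175 + 4.2297
= 5.5472 eV

5.5472


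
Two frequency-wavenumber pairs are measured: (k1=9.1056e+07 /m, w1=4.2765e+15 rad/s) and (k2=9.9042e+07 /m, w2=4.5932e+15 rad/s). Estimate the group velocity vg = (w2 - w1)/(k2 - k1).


vg = (w2 - w1) / (k2 - k1)
= (4.5932e+15 - 4.2765e+15) / (9.9042e+07 - 9.1056e+07)
= 3.1670e+14 / 7.9860e+06
= 3.9657e+07 m/s

3.9657e+07


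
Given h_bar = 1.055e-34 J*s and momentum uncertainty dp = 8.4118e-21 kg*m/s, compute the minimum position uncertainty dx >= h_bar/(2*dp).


dx = h_bar / (2 * dp)
= 1.055e-34 / (2 * 8.4118e-21)
= 1.055e-34 / 1.6824e-20
= 6.2710e-15 m

6.2710e-15


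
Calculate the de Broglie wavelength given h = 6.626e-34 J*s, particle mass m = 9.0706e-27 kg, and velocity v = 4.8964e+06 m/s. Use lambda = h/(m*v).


lambda = h / (m * v)
= 6.626e-34 / (9.0706e-27 * 4.8964e+06)
= 6.626e-34 / 4.4413e-20
= 1.4919e-14 m

1.4919e-14


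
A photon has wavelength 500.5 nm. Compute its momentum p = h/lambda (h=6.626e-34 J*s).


p = h / lambda
= 6.626e-34 / (500.5e-9)
= 6.626e-34 / 5.0050e-07
= 1.3239e-27 kg*m/s

1.3239e-27


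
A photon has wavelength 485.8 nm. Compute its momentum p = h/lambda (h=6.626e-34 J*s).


p = h / lambda
= 6.626e-34 / (485.8e-9)
= 6.626e-34 / 4.8580e-07
= 1.3639e-27 kg*m/s

1.3639e-27


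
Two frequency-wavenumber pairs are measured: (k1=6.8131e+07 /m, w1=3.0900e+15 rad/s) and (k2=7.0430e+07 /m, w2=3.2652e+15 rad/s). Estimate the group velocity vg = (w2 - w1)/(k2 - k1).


vg = (w2 - w1) / (k2 - k1)
= (3.2652e+15 - 3.0900e+15) / (7.0430e+07 - 6.8131e+07)
= 1.7520e+14 / 2.2990e+06
= 7.6207e+07 m/s

7.6207e+07


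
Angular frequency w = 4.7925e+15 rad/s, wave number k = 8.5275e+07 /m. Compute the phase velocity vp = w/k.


vp = w / k
= 4.7925e+15 / 8.5275e+07
= 5.6201e+07 m/s

5.6201e+07


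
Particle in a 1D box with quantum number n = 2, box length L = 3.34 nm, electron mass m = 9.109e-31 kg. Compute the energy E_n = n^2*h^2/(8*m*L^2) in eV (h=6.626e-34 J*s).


E = n^2 * h^2 / (8 * m * L^2)
= 2^2 * (6.626e-34)^2 / (8 * 9.109e-31 * (3.34e-9)^2)
= 4 * 4.3904e-67 / (8 * 9.109e-31 * 1.1156e-17)
= 2.1603e-20 J
= 0.1348 eV

0.1348


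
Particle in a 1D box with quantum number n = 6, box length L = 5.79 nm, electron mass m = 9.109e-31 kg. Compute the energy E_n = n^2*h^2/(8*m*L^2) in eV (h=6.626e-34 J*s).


E = n^2 * h^2 / (8 * m * L^2)
= 6^2 * (6.626e-34)^2 / (8 * 9.109e-31 * (5.79e-9)^2)
= 36 * 4.3904e-67 / (8 * 9.109e-31 * 3.3524e-17)
= 6.4698e-20 J
= 0.4039 eV

0.4039


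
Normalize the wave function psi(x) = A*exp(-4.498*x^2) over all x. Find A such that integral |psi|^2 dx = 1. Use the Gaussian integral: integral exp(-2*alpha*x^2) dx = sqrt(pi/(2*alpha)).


integral |psi|^2 dx = A^2 * sqrt(pi/(2*alpha)) = 1
A^2 = sqrt(2*alpha/pi)
= sqrt(2 * 4.498 / pi)
= 1.692193
A = sqrt(1.692193)
= 1.3008

1.3008


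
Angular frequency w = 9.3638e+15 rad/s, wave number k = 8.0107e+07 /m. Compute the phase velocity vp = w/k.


vp = w / k
= 9.3638e+15 / 8.0107e+07
= 1.1689e+08 m/s

1.1689e+08


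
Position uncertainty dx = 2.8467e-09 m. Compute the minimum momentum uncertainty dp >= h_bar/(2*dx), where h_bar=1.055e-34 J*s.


dp = h_bar / (2 * dx)
= 1.055e-34 / (2 * 2.8467e-09)
= 1.055e-34 / 5.6934e-09
= 1.8530e-26 kg*m/s

1.8530e-26


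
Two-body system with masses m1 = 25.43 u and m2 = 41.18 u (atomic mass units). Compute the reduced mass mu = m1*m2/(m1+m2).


mu = m1 * m2 / (m1 + m2)
= 25.43 * 41.18 / (25.43 + 41.18)
= 1047.2074 / 66.61
= 15.7215 u

15.7215


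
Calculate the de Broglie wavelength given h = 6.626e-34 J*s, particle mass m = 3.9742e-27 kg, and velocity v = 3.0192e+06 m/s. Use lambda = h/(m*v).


lambda = h / (m * v)
= 6.626e-34 / (3.9742e-27 * 3.0192e+06)
= 6.626e-34 / 1.1999e-20
= 5.5222e-14 m

5.5222e-14


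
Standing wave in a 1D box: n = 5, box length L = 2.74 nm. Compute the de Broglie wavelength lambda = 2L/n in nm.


lambda = 2L / n
= 2 * 2.74 / 5
= 5.48 / 5
= 1.096 nm

1.096


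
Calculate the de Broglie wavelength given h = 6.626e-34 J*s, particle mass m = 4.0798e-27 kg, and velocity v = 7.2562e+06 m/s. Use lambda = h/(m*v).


lambda = h / (m * v)
= 6.626e-34 / (4.0798e-27 * 7.2562e+06)
= 6.626e-34 / 2.9604e-20
= 2.2382e-14 m

2.2382e-14


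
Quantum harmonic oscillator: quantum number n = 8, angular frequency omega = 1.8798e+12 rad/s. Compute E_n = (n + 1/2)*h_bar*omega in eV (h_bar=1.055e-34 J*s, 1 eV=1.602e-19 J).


E = (n + 1/2) * h_bar * omega
= (8 + 0.5) * 1.055e-34 * 1.8798e+12
= 8.5 * 1.9832e-22
= 1.6857e-21 J
= 0.0105 eV

0.0105


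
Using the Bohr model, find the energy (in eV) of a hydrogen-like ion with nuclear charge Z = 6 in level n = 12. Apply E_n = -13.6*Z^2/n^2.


E_n = -13.6 * Z^2 / n^2
= -13.6 * 6^2 / 12^2
= -13.6 * 36 / 144
= -3.4 eV

-3.4


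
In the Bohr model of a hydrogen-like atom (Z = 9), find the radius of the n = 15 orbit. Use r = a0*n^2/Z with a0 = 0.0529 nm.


r = a0 * n^2 / Z
= 0.0529 * 15^2 / 9
= 0.0529 * 225 / 9
= 1.3225 nm

1.3225


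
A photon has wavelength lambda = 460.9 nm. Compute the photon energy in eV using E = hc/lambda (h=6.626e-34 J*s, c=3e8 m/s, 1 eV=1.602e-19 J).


E = hc / lambda
= (6.626e-34)(3e8) / (460.9e-9)
= 1.9878e-25 / 4.6090e-07
= 4.3129e-19 J
Converting to eV: 4.3129e-19 / 1.602e-19
= 2.6922 eV

2.6922


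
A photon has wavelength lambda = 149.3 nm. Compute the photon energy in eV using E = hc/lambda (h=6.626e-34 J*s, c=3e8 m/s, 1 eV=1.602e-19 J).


E = hc / lambda
= (6.626e-34)(3e8) / (149.3e-9)
= 1.9878e-25 / 1.4930e-07
= 1.3314e-18 J
Converting to eV: 1.3314e-18 / 1.602e-19
= 8.3109 eV

8.3109


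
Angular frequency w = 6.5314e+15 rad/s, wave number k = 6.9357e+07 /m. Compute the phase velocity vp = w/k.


vp = w / k
= 6.5314e+15 / 6.9357e+07
= 9.4171e+07 m/s

9.4171e+07


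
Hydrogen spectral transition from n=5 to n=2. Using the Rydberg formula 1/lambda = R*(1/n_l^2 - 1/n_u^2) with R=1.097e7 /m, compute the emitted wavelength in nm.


1/lambda = R * (1/n_l^2 - 1/n_u^2)
= 1.097e7 * (1/2^2 - 1/5^2)
= 1.097e7 * (0.25 - 0.04)
= 1.097e7 * 0.21
= 2.3037e+06 /m
lambda = 1 / 2.3037e+06 = 434.0843 nm

434.0843


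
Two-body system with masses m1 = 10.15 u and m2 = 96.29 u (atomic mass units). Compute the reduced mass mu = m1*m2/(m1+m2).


mu = m1 * m2 / (m1 + m2)
= 10.15 * 96.29 / (10.15 + 96.29)
= 977.3435 / 106.44
= 9.1821 u

9.1821


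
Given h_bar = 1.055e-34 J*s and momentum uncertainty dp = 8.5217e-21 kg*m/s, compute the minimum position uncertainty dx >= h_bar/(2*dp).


dx = h_bar / (2 * dp)
= 1.055e-34 / (2 * 8.5217e-21)
= 1.055e-34 / 1.7043e-20
= 6.1901e-15 m

6.1901e-15


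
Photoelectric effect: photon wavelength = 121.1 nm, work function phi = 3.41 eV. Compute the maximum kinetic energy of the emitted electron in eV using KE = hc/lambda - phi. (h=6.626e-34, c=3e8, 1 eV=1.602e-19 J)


E_photon = hc / lambda
= (6.626e-34)(3e8) / (121.1e-9)
= 1.6415e-18 J
= 10.2463 eV
KE = E_photon - phi
= 10.2463 - 3.41
= 6.8363 eV

6.8363


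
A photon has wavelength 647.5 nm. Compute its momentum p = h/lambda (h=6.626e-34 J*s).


p = h / lambda
= 6.626e-34 / (647.5e-9)
= 6.626e-34 / 6.4750e-07
= 1.0233e-27 kg*m/s

1.0233e-27


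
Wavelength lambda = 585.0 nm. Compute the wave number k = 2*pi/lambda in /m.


k = 2 * pi / lambda
= 6.2832 / (585.0e-9)
= 6.2832 / 5.8500e-07
= 1.0740e+07 /m

1.0740e+07


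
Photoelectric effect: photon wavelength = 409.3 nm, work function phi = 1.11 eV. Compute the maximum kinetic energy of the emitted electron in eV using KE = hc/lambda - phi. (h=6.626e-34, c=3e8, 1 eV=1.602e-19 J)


E_photon = hc / lambda
= (6.626e-34)(3e8) / (409.3e-9)
= 4.8566e-19 J
= 3.0316 eV
KE = E_photon - phi
= 3.0316 - 1.11
= 1.9216 eV

1.9216


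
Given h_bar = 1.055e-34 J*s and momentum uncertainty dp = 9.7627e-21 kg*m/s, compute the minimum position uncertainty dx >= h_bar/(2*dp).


dx = h_bar / (2 * dp)
= 1.055e-34 / (2 * 9.7627e-21)
= 1.055e-34 / 1.9525e-20
= 5.4032e-15 m

5.4032e-15


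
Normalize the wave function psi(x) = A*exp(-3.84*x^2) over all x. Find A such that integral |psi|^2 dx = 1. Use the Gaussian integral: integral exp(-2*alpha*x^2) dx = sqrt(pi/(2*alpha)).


integral |psi|^2 dx = A^2 * sqrt(pi/(2*alpha)) = 1
A^2 = sqrt(2*alpha/pi)
= sqrt(2 * 3.84 / pi)
= 1.563528
A = sqrt(1.563528)
= 1.2504

1.2504


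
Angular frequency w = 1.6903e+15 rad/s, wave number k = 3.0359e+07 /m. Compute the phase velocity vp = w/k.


vp = w / k
= 1.6903e+15 / 3.0359e+07
= 5.5677e+07 m/s

5.5677e+07


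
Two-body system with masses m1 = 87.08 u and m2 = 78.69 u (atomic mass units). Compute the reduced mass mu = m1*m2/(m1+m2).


mu = m1 * m2 / (m1 + m2)
= 87.08 * 78.69 / (87.08 + 78.69)
= 6852.3252 / 165.77
= 41.3363 u

41.3363


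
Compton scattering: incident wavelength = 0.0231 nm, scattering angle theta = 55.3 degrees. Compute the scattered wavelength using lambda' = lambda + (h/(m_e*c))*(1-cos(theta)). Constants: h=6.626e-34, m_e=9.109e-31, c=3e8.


Compton wavelength: h/(m_e*c) = 2.4247e-12 m
d_lambda = 2.4247e-12 * (1 - cos(55.3 deg))
= 2.4247e-12 * 0.43072
= 1.0444e-12 m = 0.001044 nm
lambda' = 0.0231 + 0.001044
= 0.024144 nm

0.024144


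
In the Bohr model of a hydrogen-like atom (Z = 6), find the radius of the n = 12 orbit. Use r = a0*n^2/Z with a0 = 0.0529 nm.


r = a0 * n^2 / Z
= 0.0529 * 12^2 / 6
= 0.0529 * 144 / 6
= 1.2696 nm

1.2696


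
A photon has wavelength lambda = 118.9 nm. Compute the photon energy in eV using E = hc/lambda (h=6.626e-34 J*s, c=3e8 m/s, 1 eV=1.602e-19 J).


E = hc / lambda
= (6.626e-34)(3e8) / (118.9e-9)
= 1.9878e-25 / 1.1890e-07
= 1.6718e-18 J
Converting to eV: 1.6718e-18 / 1.602e-19
= 10.4359 eV

10.4359


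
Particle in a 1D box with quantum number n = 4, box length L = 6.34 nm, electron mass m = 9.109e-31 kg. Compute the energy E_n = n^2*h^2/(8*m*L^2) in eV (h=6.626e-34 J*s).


E = n^2 * h^2 / (8 * m * L^2)
= 4^2 * (6.626e-34)^2 / (8 * 9.109e-31 * (6.34e-9)^2)
= 16 * 4.3904e-67 / (8 * 9.109e-31 * 4.0196e-17)
= 2.3982e-20 J
= 0.1497 eV

0.1497


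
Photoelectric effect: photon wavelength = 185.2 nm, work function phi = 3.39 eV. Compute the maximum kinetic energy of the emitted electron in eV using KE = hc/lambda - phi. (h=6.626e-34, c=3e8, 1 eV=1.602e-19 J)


E_photon = hc / lambda
= (6.626e-34)(3e8) / (185.2e-9)
= 1.0733e-18 J
= 6.6999 eV
KE = E_photon - phi
= 6.6999 - 3.39
= 3.3099 eV

3.3099


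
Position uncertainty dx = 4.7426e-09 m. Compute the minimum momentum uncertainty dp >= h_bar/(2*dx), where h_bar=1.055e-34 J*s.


dp = h_bar / (2 * dx)
= 1.055e-34 / (2 * 4.7426e-09)
= 1.055e-34 / 9.4852e-09
= 1.1123e-26 kg*m/s

1.1123e-26


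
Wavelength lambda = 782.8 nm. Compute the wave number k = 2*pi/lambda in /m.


k = 2 * pi / lambda
= 6.2832 / (782.8e-9)
= 6.2832 / 7.8280e-07
= 8.0266e+06 /m

8.0266e+06


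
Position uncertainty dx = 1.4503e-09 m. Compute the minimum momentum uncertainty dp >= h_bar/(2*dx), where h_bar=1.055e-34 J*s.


dp = h_bar / (2 * dx)
= 1.055e-34 / (2 * 1.4503e-09)
= 1.055e-34 / 2.9006e-09
= 3.6372e-26 kg*m/s

3.6372e-26


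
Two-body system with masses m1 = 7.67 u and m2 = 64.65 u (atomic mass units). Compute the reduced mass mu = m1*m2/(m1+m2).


mu = m1 * m2 / (m1 + m2)
= 7.67 * 64.65 / (7.67 + 64.65)
= 495.8655 / 72.32
= 6.8565 u

6.8565


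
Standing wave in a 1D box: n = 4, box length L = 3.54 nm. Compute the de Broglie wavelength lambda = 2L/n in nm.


lambda = 2L / n
= 2 * 3.54 / 4
= 7.08 / 4
= 1.77 nm

1.77


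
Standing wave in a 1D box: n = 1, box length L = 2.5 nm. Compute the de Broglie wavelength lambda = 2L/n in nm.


lambda = 2L / n
= 2 * 2.5 / 1
= 5.0 / 1
= 5.0 nm

5.0


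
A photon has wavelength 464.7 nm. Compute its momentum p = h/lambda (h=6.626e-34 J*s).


p = h / lambda
= 6.626e-34 / (464.7e-9)
= 6.626e-34 / 4.6470e-07
= 1.4259e-27 kg*m/s

1.4259e-27


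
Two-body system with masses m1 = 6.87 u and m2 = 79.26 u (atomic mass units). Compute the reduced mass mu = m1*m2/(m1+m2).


mu = m1 * m2 / (m1 + m2)
= 6.87 * 79.26 / (6.87 + 79.26)
= 544.5162 / 86.13
= 6.322 u

6.322


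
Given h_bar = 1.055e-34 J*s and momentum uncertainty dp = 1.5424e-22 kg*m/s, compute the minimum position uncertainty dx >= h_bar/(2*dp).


dx = h_bar / (2 * dp)
= 1.055e-34 / (2 * 1.5424e-22)
= 1.055e-34 / 3.0848e-22
= 3.4200e-13 m

3.4200e-13


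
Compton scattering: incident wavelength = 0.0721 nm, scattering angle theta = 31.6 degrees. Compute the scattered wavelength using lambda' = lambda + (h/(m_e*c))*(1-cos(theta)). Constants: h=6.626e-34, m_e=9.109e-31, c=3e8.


Compton wavelength: h/(m_e*c) = 2.4247e-12 m
d_lambda = 2.4247e-12 * (1 - cos(31.6 deg))
= 2.4247e-12 * 0.148273
= 3.5952e-13 m = 0.00036 nm
lambda' = 0.0721 + 0.00036
= 0.07246 nm

0.07246


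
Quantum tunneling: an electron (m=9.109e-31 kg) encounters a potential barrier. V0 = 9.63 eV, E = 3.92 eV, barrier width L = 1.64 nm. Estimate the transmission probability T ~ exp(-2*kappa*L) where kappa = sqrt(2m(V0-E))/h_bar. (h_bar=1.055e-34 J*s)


V0 - E = 5.71 eV = 9.1474e-19 J
kappa = sqrt(2 * m * (V0-E)) / h_bar
= sqrt(2 * 9.109e-31 * 9.1474e-19) / 1.055e-34
= 1.2236e+10 /m
2*kappa*L = 2 * 1.2236e+10 * 1.64e-9
= 40.1348
T = exp(-40.1348) = 3.712618e-18

3.712618e-18


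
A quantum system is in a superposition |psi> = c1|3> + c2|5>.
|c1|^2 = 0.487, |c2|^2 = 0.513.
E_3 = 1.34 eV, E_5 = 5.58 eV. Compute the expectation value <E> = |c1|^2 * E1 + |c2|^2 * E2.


<E> = |c1|^2 * E1 + |c2|^2 * E2
= 0.487 * 1.34 + 0.513 * 5.58
= 0.6526 + 2.8625
= 3.5151 eV

3.5151


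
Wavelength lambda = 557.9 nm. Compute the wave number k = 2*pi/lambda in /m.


k = 2 * pi / lambda
= 6.2832 / (557.9e-9)
= 6.2832 / 5.5790e-07
= 1.1262e+07 /m

1.1262e+07


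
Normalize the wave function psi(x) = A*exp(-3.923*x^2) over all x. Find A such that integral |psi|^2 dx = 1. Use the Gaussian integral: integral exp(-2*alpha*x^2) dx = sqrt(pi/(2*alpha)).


integral |psi|^2 dx = A^2 * sqrt(pi/(2*alpha)) = 1
A^2 = sqrt(2*alpha/pi)
= sqrt(2 * 3.923 / pi)
= 1.580335
A = sqrt(1.580335)
= 1.2571

1.2571


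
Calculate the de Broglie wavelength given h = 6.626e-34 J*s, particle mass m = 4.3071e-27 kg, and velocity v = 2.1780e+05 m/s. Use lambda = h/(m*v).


lambda = h / (m * v)
= 6.626e-34 / (4.3071e-27 * 2.1780e+05)
= 6.626e-34 / 9.3809e-22
= 7.0633e-13 m

7.0633e-13


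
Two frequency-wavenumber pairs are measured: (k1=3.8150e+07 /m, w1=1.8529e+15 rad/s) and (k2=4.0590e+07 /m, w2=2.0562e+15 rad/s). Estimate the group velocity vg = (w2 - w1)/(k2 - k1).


vg = (w2 - w1) / (k2 - k1)
= (2.0562e+15 - 1.8529e+15) / (4.0590e+07 - 3.8150e+07)
= 2.0330e+14 / 2.4400e+06
= 8.3320e+07 m/s

8.3320e+07


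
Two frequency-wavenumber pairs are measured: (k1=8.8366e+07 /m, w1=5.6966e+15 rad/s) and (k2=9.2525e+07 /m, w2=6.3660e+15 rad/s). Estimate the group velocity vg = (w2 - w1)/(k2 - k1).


vg = (w2 - w1) / (k2 - k1)
= (6.3660e+15 - 5.6966e+15) / (9.2525e+07 - 8.8366e+07)
= 6.6940e+14 / 4.1590e+06
= 1.6095e+08 m/s

1.6095e+08


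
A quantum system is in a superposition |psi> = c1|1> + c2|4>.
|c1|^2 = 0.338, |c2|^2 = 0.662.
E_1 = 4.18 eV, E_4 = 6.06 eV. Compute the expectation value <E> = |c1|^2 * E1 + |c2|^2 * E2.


<E> = |c1|^2 * E1 + |c2|^2 * E2
= 0.338 * 4.18 + 0.662 * 6.06
= 1.4128 + 4.0117
= 5.4246 eV

5.4246


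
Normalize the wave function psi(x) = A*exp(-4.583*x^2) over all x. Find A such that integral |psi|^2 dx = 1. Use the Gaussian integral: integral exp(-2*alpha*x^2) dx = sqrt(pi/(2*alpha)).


integral |psi|^2 dx = A^2 * sqrt(pi/(2*alpha)) = 1
A^2 = sqrt(2*alpha/pi)
= sqrt(2 * 4.583 / pi)
= 1.708107
A = sqrt(1.708107)
= 1.3069

1.3069


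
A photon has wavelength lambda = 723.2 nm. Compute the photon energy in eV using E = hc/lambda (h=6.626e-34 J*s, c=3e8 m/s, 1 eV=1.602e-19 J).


E = hc / lambda
= (6.626e-34)(3e8) / (723.2e-9)
= 1.9878e-25 / 7.2320e-07
= 2.7486e-19 J
Converting to eV: 2.7486e-19 / 1.602e-19
= 1.7157 eV

1.7157


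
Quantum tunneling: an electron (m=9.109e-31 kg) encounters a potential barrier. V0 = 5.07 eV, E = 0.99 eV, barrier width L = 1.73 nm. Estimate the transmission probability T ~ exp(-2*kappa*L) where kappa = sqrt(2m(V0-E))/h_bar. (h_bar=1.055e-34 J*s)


V0 - E = 4.08 eV = 6.5362e-19 J
kappa = sqrt(2 * m * (V0-E)) / h_bar
= sqrt(2 * 9.109e-31 * 6.5362e-19) / 1.055e-34
= 1.0343e+10 /m
2*kappa*L = 2 * 1.0343e+10 * 1.73e-9
= 35.7878
T = exp(-35.7878) = 2.867770e-16

2.867770e-16


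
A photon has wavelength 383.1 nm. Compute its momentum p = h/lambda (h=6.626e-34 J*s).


p = h / lambda
= 6.626e-34 / (383.1e-9)
= 6.626e-34 / 3.8310e-07
= 1.7296e-27 kg*m/s

1.7296e-27


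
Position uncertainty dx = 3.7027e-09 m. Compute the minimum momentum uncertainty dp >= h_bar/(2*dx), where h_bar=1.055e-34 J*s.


dp = h_bar / (2 * dx)
= 1.055e-34 / (2 * 3.7027e-09)
= 1.055e-34 / 7.4054e-09
= 1.4246e-26 kg*m/s

1.4246e-26


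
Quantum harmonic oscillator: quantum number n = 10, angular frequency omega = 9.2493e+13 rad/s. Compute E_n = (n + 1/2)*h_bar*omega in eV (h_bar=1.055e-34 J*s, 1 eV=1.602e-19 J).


E = (n + 1/2) * h_bar * omega
= (10 + 0.5) * 1.055e-34 * 9.2493e+13
= 10.5 * 9.7580e-21
= 1.0246e-19 J
= 0.6396 eV

0.6396


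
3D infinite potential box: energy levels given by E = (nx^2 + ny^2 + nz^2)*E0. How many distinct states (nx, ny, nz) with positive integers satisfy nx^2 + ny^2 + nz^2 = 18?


Enumerate all (nx, ny, nz) with nx^2 + ny^2 + nz^2 = 18:
(1,1,4)
(1,4,1)
(4,1,1)
Total degeneracy = 3

3


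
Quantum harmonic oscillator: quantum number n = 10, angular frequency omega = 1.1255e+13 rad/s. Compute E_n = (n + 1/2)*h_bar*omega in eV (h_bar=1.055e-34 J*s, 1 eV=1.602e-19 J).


E = (n + 1/2) * h_bar * omega
= (10 + 0.5) * 1.055e-34 * 1.1255e+13
= 10.5 * 1.1874e-21
= 1.2468e-20 J
= 0.0778 eV

0.0778


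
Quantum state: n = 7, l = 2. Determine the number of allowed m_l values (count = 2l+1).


m_l ranges from -l to +l in integer steps
So m_l goes from -2 to +2
Count = 2l + 1 = 2*2 + 1
= 5

5


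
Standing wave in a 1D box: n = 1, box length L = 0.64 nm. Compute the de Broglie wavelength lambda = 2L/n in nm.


lambda = 2L / n
= 2 * 0.64 / 1
= 1.28 / 1
= 1.28 nm

1.28


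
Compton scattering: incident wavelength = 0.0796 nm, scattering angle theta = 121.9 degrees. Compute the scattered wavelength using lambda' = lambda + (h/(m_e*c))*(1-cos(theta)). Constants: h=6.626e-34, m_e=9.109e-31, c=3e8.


Compton wavelength: h/(m_e*c) = 2.4247e-12 m
d_lambda = 2.4247e-12 * (1 - cos(121.9 deg))
= 2.4247e-12 * 1.528438
= 3.7060e-12 m = 0.003706 nm
lambda' = 0.0796 + 0.003706
= 0.083306 nm

0.083306


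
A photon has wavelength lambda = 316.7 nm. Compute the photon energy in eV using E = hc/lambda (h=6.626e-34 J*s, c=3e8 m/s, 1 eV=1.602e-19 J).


E = hc / lambda
= (6.626e-34)(3e8) / (316.7e-9)
= 1.9878e-25 / 3.1670e-07
= 6.2766e-19 J
Converting to eV: 6.2766e-19 / 1.602e-19
= 3.918 eV

3.918


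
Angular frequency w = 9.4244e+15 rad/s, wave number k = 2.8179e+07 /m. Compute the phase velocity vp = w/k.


vp = w / k
= 9.4244e+15 / 2.8179e+07
= 3.3445e+08 m/s

3.3445e+08


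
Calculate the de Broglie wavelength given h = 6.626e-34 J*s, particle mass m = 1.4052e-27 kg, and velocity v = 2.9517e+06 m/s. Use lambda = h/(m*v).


lambda = h / (m * v)
= 6.626e-34 / (1.4052e-27 * 2.9517e+06)
= 6.626e-34 / 4.1477e-21
= 1.5975e-13 m

1.5975e-13


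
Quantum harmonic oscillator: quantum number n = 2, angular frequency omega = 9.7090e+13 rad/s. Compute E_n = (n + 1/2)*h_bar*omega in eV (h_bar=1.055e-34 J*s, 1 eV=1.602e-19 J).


E = (n + 1/2) * h_bar * omega
= (2 + 0.5) * 1.055e-34 * 9.7090e+13
= 2.5 * 1.0243e-20
= 2.5607e-20 J
= 0.1598 eV

0.1598


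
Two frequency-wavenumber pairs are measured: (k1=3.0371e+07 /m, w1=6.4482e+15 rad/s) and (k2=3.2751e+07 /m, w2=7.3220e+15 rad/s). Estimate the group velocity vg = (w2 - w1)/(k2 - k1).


vg = (w2 - w1) / (k2 - k1)
= (7.3220e+15 - 6.4482e+15) / (3.2751e+07 - 3.0371e+07)
= 8.7380e+14 / 2.3800e+06
= 3.6714e+08 m/s

3.6714e+08


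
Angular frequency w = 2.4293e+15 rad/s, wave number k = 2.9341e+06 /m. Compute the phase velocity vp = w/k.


vp = w / k
= 2.4293e+15 / 2.9341e+06
= 8.2795e+08 m/s

8.2795e+08


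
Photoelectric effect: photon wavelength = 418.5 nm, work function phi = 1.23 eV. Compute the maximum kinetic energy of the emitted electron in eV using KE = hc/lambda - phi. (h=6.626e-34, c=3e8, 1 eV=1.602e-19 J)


E_photon = hc / lambda
= (6.626e-34)(3e8) / (418.5e-9)
= 4.7498e-19 J
= 2.9649 eV
KE = E_photon - phi
= 2.9649 - 1.23
= 1.7349 eV

1.7349


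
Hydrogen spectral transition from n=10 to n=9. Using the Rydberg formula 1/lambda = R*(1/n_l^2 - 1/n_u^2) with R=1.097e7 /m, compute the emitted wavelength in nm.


1/lambda = R * (1/n_l^2 - 1/n_u^2)
= 1.097e7 * (1/9^2 - 1/10^2)
= 1.097e7 * (0.012346 - 0.01)
= 1.097e7 * 0.002346
= 2.5732e+04 /m
lambda = 1 / 2.5732e+04 = 38861.968 nm

38861.968


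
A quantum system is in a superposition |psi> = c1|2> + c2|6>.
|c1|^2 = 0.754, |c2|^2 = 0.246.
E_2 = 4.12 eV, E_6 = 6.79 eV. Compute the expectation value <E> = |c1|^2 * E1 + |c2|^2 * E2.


<E> = |c1|^2 * E1 + |c2|^2 * E2
= 0.754 * 4.12 + 0.246 * 6.79
= 3.1065 + 1.6703
= 4.7768 eV

4.7768


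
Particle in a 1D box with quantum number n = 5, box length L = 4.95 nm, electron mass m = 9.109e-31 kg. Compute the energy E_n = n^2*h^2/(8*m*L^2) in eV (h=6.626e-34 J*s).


E = n^2 * h^2 / (8 * m * L^2)
= 5^2 * (6.626e-34)^2 / (8 * 9.109e-31 * (4.95e-9)^2)
= 25 * 4.3904e-67 / (8 * 9.109e-31 * 2.4503e-17)
= 6.1471e-20 J
= 0.3837 eV

0.3837


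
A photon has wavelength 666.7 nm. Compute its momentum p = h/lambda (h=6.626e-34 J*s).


p = h / lambda
= 6.626e-34 / (666.7e-9)
= 6.626e-34 / 6.6670e-07
= 9.9385e-28 kg*m/s

9.9385e-28


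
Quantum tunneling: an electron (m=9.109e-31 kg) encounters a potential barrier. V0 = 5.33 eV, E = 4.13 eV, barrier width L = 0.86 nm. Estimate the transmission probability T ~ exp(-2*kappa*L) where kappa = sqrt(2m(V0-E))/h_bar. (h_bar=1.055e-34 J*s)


V0 - E = 1.2 eV = 1.9224e-19 J
kappa = sqrt(2 * m * (V0-E)) / h_bar
= sqrt(2 * 9.109e-31 * 1.9224e-19) / 1.055e-34
= 5.6094e+09 /m
2*kappa*L = 2 * 5.6094e+09 * 0.86e-9
= 9.6482
T = exp(-9.6482) = 6.453889e-05

6.453889e-05


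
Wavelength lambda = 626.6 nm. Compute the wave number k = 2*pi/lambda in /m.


k = 2 * pi / lambda
= 6.2832 / (626.6e-9)
= 6.2832 / 6.2660e-07
= 1.0027e+07 /m

1.0027e+07


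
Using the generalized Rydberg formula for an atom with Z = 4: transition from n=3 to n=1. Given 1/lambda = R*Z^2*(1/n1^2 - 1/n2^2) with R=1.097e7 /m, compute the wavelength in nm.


1/lambda = R * Z^2 * (1/n1^2 - 1/n2^2)
= 1.097e7 * 4^2 * (1/1^2 - 1/3^2)
= 1.097e7 * 16 * (1.0 - 0.111111)
= 1.5602e+08 /m
lambda = 1 / 1.5602e+08
= 6.4095 nm

6.4095


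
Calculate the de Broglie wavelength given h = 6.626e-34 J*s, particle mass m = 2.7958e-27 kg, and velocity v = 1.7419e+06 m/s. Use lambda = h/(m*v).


lambda = h / (m * v)
= 6.626e-34 / (2.7958e-27 * 1.7419e+06)
= 6.626e-34 / 4.8700e-21
= 1.3606e-13 m

1.3606e-13


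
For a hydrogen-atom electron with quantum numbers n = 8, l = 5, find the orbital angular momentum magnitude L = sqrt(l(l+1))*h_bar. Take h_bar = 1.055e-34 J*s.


L = sqrt(l*(l+1)) * h_bar
= sqrt(5 * 6) * 1.055e-34
= sqrt(30) * 1.055e-34
= 5.4772 * 1.055e-34
= 5.7785e-34 J*s

5.7785e-34


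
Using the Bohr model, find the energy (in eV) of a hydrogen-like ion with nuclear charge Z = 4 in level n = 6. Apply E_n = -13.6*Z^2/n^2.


E_n = -13.6 * Z^2 / n^2
= -13.6 * 4^2 / 6^2
= -13.6 * 16 / 36
= -6.0444 eV

-6.0444


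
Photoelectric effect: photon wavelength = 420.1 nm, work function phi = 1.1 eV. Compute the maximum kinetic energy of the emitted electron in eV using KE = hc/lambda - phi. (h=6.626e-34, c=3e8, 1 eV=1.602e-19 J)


E_photon = hc / lambda
= (6.626e-34)(3e8) / (420.1e-9)
= 4.7317e-19 J
= 2.9536 eV
KE = E_photon - phi
= 2.9536 - 1.1
= 1.8536 eV

1.8536


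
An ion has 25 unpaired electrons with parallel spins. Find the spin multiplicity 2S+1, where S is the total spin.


Total spin S = N * (1/2) = 25 * 0.5 = 12.5
Spin multiplicity = 2S + 1
= 2 * 12.5 + 1
= 26

26


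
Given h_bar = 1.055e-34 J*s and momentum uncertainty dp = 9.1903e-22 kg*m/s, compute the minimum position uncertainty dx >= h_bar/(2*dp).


dx = h_bar / (2 * dp)
= 1.055e-34 / (2 * 9.1903e-22)
= 1.055e-34 / 1.8381e-21
= 5.7397e-14 m

5.7397e-14


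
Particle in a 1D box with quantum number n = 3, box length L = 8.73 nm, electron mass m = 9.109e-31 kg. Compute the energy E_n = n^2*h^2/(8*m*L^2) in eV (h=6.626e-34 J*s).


E = n^2 * h^2 / (8 * m * L^2)
= 3^2 * (6.626e-34)^2 / (8 * 9.109e-31 * (8.73e-9)^2)
= 9 * 4.3904e-67 / (8 * 9.109e-31 * 7.6213e-17)
= 7.1147e-21 J
= 0.0444 eV

0.0444


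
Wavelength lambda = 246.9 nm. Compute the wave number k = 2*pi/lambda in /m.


k = 2 * pi / lambda
= 6.2832 / (246.9e-9)
= 6.2832 / 2.4690e-07
= 2.5448e+07 /m

2.5448e+07


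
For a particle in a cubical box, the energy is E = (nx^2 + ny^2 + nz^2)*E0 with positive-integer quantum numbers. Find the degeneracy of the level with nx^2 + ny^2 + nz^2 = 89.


Enumerate all (nx, ny, nz) with nx^2 + ny^2 + nz^2 = 89:
(2,2,9)
(2,6,7)
(2,7,6)
(2,9,2)
(3,4,8)
(3,8,4)
(4,3,8)
(4,8,3)
(6,2,7)
(6,7,2)
(7,2,6)
(7,6,2)
(8,3,4)
(8,4,3)
(9,2,2)
Total degeneracy = 15

15


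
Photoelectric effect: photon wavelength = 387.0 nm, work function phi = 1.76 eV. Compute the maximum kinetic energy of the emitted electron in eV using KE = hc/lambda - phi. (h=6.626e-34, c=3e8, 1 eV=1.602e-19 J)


E_photon = hc / lambda
= (6.626e-34)(3e8) / (387.0e-9)
= 5.1364e-19 J
= 3.2063 eV
KE = E_photon - phi
= 3.2063 - 1.76
= 1.4463 eV

1.4463


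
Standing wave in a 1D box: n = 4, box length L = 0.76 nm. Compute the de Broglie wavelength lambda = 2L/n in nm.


lambda = 2L / n
= 2 * 0.76 / 4
= 1.52 / 4
= 0.38 nm

0.38


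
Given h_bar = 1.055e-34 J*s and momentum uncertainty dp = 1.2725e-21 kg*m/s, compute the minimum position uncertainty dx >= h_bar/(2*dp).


dx = h_bar / (2 * dp)
= 1.055e-34 / (2 * 1.2725e-21)
= 1.055e-34 / 2.5450e-21
= 4.1454e-14 m

4.1454e-14


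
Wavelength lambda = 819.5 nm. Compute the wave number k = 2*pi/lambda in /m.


k = 2 * pi / lambda
= 6.2832 / (819.5e-9)
= 6.2832 / 8.1950e-07
= 7.6671e+06 /m

7.6671e+06


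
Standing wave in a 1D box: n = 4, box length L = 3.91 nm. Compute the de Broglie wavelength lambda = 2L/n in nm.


lambda = 2L / n
= 2 * 3.91 / 4
= 7.82 / 4
= 1.955 nm

1.955


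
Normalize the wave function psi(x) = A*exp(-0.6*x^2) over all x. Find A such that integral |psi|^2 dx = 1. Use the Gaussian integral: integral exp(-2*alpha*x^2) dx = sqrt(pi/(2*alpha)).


integral |psi|^2 dx = A^2 * sqrt(pi/(2*alpha)) = 1
A^2 = sqrt(2*alpha/pi)
= sqrt(2 * 0.6 / pi)
= 0.618039
A = sqrt(0.618039)
= 0.7862

0.7862


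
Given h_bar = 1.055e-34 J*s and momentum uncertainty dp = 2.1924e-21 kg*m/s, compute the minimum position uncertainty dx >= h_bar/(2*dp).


dx = h_bar / (2 * dp)
= 1.055e-34 / (2 * 2.1924e-21)
= 1.055e-34 / 4.3848e-21
= 2.4060e-14 m

2.4060e-14


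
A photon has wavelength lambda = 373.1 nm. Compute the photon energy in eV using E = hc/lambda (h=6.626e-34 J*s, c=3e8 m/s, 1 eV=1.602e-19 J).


E = hc / lambda
= (6.626e-34)(3e8) / (373.1e-9)
= 1.9878e-25 / 3.7310e-07
= 5.3278e-19 J
Converting to eV: 5.3278e-19 / 1.602e-19
= 3.3257 eV

3.3257


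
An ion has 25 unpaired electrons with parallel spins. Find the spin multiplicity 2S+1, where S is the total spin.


Total spin S = N * (1/2) = 25 * 0.5 = 12.5
Spin multiplicity = 2S + 1
= 2 * 12.5 + 1
= 26

26


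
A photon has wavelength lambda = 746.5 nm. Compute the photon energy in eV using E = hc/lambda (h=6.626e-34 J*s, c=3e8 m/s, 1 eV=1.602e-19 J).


E = hc / lambda
= (6.626e-34)(3e8) / (746.5e-9)
= 1.9878e-25 / 7.4650e-07
= 2.6628e-19 J
Converting to eV: 2.6628e-19 / 1.602e-19
= 1.6622 eV

1.6622


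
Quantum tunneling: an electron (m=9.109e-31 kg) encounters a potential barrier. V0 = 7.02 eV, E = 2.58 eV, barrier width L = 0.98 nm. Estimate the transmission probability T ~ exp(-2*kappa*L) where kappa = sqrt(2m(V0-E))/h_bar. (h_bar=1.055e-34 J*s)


V0 - E = 4.44 eV = 7.1129e-19 J
kappa = sqrt(2 * m * (V0-E)) / h_bar
= sqrt(2 * 9.109e-31 * 7.1129e-19) / 1.055e-34
= 1.0790e+10 /m
2*kappa*L = 2 * 1.0790e+10 * 0.98e-9
= 21.1484
T = exp(-21.1484) = 6.537080e-10

6.537080e-10


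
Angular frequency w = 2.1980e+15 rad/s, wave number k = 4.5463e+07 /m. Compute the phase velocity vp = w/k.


vp = w / k
= 2.1980e+15 / 4.5463e+07
= 4.8347e+07 m/s

4.8347e+07


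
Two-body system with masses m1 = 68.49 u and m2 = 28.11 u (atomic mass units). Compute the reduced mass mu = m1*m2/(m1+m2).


mu = m1 * m2 / (m1 + m2)
= 68.49 * 28.11 / (68.49 + 28.11)
= 1925.2539 / 96.6
= 19.9302 u

19.9302


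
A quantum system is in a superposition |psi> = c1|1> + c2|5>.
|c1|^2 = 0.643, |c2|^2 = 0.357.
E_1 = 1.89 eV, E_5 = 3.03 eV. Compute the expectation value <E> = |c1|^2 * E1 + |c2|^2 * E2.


<E> = |c1|^2 * E1 + |c2|^2 * E2
= 0.643 * 1.89 + 0.357 * 3.03
= 1.2153 + 1.0817
= 2.297 eV

2.297


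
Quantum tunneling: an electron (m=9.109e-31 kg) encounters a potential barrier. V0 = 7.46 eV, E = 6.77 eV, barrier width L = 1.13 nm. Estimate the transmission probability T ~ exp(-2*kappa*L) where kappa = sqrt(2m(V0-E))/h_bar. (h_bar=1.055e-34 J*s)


V0 - E = 0.69 eV = 1.1054e-19 J
kappa = sqrt(2 * m * (V0-E)) / h_bar
= sqrt(2 * 9.109e-31 * 1.1054e-19) / 1.055e-34
= 4.2536e+09 /m
2*kappa*L = 2 * 4.2536e+09 * 1.13e-9
= 9.6131
T = exp(-9.6131) = 6.684924e-05

6.684924e-05


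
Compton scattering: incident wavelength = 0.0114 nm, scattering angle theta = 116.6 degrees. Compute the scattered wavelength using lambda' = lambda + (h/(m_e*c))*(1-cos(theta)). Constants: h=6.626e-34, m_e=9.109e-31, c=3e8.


Compton wavelength: h/(m_e*c) = 2.4247e-12 m
d_lambda = 2.4247e-12 * (1 - cos(116.6 deg))
= 2.4247e-12 * 1.447759
= 3.5104e-12 m = 0.00351 nm
lambda' = 0.0114 + 0.00351
= 0.01491 nm

0.01491


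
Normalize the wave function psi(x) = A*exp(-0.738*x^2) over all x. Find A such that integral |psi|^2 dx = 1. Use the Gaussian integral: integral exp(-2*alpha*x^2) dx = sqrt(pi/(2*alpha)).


integral |psi|^2 dx = A^2 * sqrt(pi/(2*alpha)) = 1
A^2 = sqrt(2*alpha/pi)
= sqrt(2 * 0.738 / pi)
= 0.685438
A = sqrt(0.685438)
= 0.8279

0.8279


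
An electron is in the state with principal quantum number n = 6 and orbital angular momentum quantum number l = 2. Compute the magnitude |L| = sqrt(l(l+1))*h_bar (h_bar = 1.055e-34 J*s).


L = sqrt(l*(l+1)) * h_bar
= sqrt(2 * 3) * 1.055e-34
= sqrt(6) * 1.055e-34
= 2.4495 * 1.055e-34
= 2.5842e-34 J*s

2.5842e-34


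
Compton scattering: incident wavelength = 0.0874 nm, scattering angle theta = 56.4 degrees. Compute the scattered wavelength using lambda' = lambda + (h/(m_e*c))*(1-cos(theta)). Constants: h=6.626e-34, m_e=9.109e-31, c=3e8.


Compton wavelength: h/(m_e*c) = 2.4247e-12 m
d_lambda = 2.4247e-12 * (1 - cos(56.4 deg))
= 2.4247e-12 * 0.446608
= 1.0829e-12 m = 0.001083 nm
lambda' = 0.0874 + 0.001083
= 0.088483 nm

0.088483


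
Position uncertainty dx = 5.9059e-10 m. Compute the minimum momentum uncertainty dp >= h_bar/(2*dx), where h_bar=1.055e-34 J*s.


dp = h_bar / (2 * dx)
= 1.055e-34 / (2 * 5.9059e-10)
= 1.055e-34 / 1.1812e-09
= 8.9317e-26 kg*m/s

8.9317e-26


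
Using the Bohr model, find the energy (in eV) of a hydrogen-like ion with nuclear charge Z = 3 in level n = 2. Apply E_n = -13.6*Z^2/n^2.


E_n = -13.6 * Z^2 / n^2
= -13.6 * 3^2 / 2^2
= -13.6 * 9 / 4
= -30.6 eV

-30.6


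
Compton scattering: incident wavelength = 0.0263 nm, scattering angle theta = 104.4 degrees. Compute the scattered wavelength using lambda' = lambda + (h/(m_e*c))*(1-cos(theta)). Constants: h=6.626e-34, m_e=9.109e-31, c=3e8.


Compton wavelength: h/(m_e*c) = 2.4247e-12 m
d_lambda = 2.4247e-12 * (1 - cos(104.4 deg))
= 2.4247e-12 * 1.24869
= 3.0277e-12 m = 0.003028 nm
lambda' = 0.0263 + 0.003028
= 0.029328 nm

0.029328


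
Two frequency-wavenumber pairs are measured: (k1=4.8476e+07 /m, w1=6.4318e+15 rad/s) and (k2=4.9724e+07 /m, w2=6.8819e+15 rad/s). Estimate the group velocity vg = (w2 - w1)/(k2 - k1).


vg = (w2 - w1) / (k2 - k1)
= (6.8819e+15 - 6.4318e+15) / (4.9724e+07 - 4.8476e+07)
= 4.5010e+14 / 1.2480e+06
= 3.6066e+08 m/s

3.6066e+08


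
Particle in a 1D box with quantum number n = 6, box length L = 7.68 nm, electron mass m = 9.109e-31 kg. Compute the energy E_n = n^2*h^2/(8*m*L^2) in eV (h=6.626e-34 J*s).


E = n^2 * h^2 / (8 * m * L^2)
= 6^2 * (6.626e-34)^2 / (8 * 9.109e-31 * (7.68e-9)^2)
= 36 * 4.3904e-67 / (8 * 9.109e-31 * 5.8982e-17)
= 3.6772e-20 J
= 0.2295 eV

0.2295


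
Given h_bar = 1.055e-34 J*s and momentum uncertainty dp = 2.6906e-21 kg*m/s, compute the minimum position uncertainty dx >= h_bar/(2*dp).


dx = h_bar / (2 * dp)
= 1.055e-34 / (2 * 2.6906e-21)
= 1.055e-34 / 5.3812e-21
= 1.9605e-14 m

1.9605e-14


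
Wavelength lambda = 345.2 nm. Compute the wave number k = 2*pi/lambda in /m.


k = 2 * pi / lambda
= 6.2832 / (345.2e-9)
= 6.2832 / 3.4520e-07
= 1.8202e+07 /m

1.8202e+07


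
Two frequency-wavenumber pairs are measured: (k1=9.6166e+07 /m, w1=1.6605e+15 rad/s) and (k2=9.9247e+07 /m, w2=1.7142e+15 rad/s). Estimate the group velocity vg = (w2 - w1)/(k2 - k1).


vg = (w2 - w1) / (k2 - k1)
= (1.7142e+15 - 1.6605e+15) / (9.9247e+07 - 9.6166e+07)
= 5.3700e+13 / 3.0810e+06
= 1.7429e+07 m/s

1.7429e+07


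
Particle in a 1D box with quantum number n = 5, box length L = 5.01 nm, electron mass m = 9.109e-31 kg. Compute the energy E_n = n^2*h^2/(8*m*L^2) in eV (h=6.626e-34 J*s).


E = n^2 * h^2 / (8 * m * L^2)
= 5^2 * (6.626e-34)^2 / (8 * 9.109e-31 * (5.01e-9)^2)
= 25 * 4.3904e-67 / (8 * 9.109e-31 * 2.5100e-17)
= 6.0008e-20 J
= 0.3746 eV

0.3746


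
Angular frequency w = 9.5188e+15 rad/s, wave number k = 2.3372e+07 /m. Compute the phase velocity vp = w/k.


vp = w / k
= 9.5188e+15 / 2.3372e+07
= 4.0727e+08 m/s

4.0727e+08


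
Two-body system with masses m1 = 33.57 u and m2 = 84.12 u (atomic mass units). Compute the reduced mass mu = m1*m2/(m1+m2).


mu = m1 * m2 / (m1 + m2)
= 33.57 * 84.12 / (33.57 + 84.12)
= 2823.9084 / 117.69
= 23.9945 u

23.9945


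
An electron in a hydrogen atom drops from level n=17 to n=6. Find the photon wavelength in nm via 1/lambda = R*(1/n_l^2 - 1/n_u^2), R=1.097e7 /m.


1/lambda = R * (1/n_l^2 - 1/n_u^2)
= 1.097e7 * (1/6^2 - 1/17^2)
= 1.097e7 * (0.027778 - 0.00346)
= 1.097e7 * 0.024318
= 2.6676e+05 /m
lambda = 1 / 2.6676e+05 = 3748.6353 nm

3748.6353


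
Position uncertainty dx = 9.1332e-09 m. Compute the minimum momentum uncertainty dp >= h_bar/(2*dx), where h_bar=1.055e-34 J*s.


dp = h_bar / (2 * dx)
= 1.055e-34 / (2 * 9.1332e-09)
= 1.055e-34 / 1.8266e-08
= 5.7756e-27 kg*m/s

5.7756e-27


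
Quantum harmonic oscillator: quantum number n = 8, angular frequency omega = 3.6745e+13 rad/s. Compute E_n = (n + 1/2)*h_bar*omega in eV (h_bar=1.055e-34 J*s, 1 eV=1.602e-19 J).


E = (n + 1/2) * h_bar * omega
= (8 + 0.5) * 1.055e-34 * 3.6745e+13
= 8.5 * 3.8766e-21
= 3.2951e-20 J
= 0.2057 eV

0.2057


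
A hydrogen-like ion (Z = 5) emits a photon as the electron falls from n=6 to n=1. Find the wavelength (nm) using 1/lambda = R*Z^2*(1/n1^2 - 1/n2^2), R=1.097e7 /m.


1/lambda = R * Z^2 * (1/n1^2 - 1/n2^2)
= 1.097e7 * 5^2 * (1/1^2 - 1/6^2)
= 1.097e7 * 25 * (1.0 - 0.027778)
= 2.6663e+08 /m
lambda = 1 / 2.6663e+08
= 3.7505 nm

3.7505


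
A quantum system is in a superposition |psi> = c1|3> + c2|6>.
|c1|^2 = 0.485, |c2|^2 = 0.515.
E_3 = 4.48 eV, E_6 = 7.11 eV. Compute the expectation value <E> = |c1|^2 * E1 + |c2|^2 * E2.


<E> = |c1|^2 * E1 + |c2|^2 * E2
= 0.485 * 4.48 + 0.515 * 7.11
= 2.1728 + 3.6617
= 5.8345 eV

5.8345


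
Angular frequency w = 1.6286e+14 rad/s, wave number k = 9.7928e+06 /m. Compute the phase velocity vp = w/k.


vp = w / k
= 1.6286e+14 / 9.7928e+06
= 1.6631e+07 m/s

1.6631e+07


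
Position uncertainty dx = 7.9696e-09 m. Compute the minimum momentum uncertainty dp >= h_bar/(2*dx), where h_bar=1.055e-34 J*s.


dp = h_bar / (2 * dx)
= 1.055e-34 / (2 * 7.9696e-09)
= 1.055e-34 / 1.5939e-08
= 6.6189e-27 kg*m/s

6.6189e-27


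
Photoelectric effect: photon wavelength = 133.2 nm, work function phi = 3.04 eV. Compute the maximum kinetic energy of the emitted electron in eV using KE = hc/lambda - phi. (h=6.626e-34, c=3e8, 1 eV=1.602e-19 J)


E_photon = hc / lambda
= (6.626e-34)(3e8) / (133.2e-9)
= 1.4923e-18 J
= 9.3155 eV
KE = E_photon - phi
= 9.3155 - 3.04
= 6.2755 eV

6.2755


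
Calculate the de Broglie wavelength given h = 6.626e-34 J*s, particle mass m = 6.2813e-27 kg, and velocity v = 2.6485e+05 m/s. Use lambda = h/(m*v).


lambda = h / (m * v)
= 6.626e-34 / (6.2813e-27 * 2.6485e+05)
= 6.626e-34 / 1.6636e-21
= 3.9829e-13 m

3.9829e-13


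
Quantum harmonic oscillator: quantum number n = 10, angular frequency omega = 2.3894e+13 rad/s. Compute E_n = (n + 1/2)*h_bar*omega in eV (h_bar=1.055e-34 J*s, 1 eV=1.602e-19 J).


E = (n + 1/2) * h_bar * omega
= (10 + 0.5) * 1.055e-34 * 2.3894e+13
= 10.5 * 2.5208e-21
= 2.6469e-20 J
= 0.1652 eV

0.1652


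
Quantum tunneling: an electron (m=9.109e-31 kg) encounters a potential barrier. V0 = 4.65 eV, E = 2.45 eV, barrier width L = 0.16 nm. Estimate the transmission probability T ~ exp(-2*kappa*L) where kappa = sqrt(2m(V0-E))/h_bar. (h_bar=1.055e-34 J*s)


V0 - E = 2.2 eV = 3.5244e-19 J
kappa = sqrt(2 * m * (V0-E)) / h_bar
= sqrt(2 * 9.109e-31 * 3.5244e-19) / 1.055e-34
= 7.5952e+09 /m
2*kappa*L = 2 * 7.5952e+09 * 0.16e-9
= 2.4305
T = exp(-2.4305) = 8.799537e-02

8.799537e-02
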